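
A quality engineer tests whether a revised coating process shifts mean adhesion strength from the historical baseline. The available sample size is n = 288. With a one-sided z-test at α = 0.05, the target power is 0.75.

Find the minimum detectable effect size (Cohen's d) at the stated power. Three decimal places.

d ≈ 0.137

Required noncentrality: δ = z_{0.05} + z_{0.25} = 1.645 + 0.674 = 2.319.
δ = d·√n ⇒ d = δ/√n = 2.319/√288 = 0.1367.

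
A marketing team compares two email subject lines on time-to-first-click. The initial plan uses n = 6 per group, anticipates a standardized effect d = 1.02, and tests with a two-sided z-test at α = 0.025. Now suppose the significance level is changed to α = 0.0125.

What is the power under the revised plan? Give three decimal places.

Power ≈ 0.232

δ = d·√(n/2) = 1.02 × √(6/2) = 1.7667 (unchanged). New critical value: z_{0.0063} = 2.498.
Revised power = Φ(δ − 2.498) + Φ(−δ − 2.498) = Φ(-0.731) + Φ(-4.264) = 0.2324 + 0.0000 = 0.2324.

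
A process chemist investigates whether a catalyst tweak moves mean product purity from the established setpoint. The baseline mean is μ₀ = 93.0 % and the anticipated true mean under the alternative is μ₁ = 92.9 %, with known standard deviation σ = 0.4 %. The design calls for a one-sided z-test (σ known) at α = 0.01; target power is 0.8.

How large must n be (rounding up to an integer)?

n = 161

Standardized effect: d = |μ₁ − μ₀| / σ = |92.9 − 93.0| / 0.4 = 0.2500
For power 0.8 need Φ(δ − z_{0.01}) = 0.8, so δ = z_{0.01} + z_{0.20} = 2.326 + 0.842 = 3.168.
δ = d·√n ⇒ n = (δ/d)² = (3.168 / 0.2500)² = 160.58.
Round up to the next whole unit.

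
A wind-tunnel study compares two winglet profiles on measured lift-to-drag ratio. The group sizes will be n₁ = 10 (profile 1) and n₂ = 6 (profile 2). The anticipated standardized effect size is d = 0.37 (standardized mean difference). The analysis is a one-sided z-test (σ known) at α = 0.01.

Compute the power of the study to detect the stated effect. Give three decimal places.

Noncentrality parameter: δ = d / √(1/n₁ + 1/n₂) = 0.37 / √(1/10 + 1/6) = 0.7165
One-sided α = 0.01 → critical value z_{0.01} = 2.326.
Power = Φ(δ − 2.326) = Φ(-1.610) = 0.0537.

Power ≈ 0.054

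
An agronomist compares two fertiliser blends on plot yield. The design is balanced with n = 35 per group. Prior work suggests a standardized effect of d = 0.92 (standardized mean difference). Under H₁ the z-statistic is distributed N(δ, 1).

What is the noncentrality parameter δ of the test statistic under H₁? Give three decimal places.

The noncentrality parameter scales effect size by the design's sample-size factor: δ = d·√(n/2) = 0.92 × √(35/2) = 3.8486

δ ≈ 3.849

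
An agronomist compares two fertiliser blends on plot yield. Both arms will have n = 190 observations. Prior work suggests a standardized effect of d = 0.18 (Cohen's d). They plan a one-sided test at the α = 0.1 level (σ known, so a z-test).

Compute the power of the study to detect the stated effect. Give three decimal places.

Power ≈ 0.682

Noncentrality parameter: δ = d·√(n/2) = 0.18 × √(190/2) = 1.7544
Critical value for a one-sided test at α = 0.1: z_α = 1.282.
Power = Φ(δ − 1.282) = Φ(0.473) = 0.6818.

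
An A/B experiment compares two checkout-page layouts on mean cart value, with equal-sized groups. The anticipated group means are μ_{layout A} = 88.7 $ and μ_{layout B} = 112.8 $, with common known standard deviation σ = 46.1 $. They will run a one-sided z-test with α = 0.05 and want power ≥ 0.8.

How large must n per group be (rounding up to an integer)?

Standardized effect: d = |μ_{layout A} − μ_{layout B}| / σ = |88.7 − 112.8| / 46.1 = 0.5228
For power 0.8 need Φ(δ − z_{0.05}) = 0.8, so δ = z_{0.05} + z_{0.20} = 1.645 + 0.842 = 2.486.
δ = d·√(n/2) ⇒ n = 2(δ/d)² = 2 × (2.486 / 0.5228)² = 45.24.
Round up to the next whole unit.

n = 46 per group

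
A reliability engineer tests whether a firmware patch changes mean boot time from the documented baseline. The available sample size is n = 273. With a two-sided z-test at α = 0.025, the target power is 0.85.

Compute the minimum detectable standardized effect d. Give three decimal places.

Required noncentrality: δ = z_{0.0125} + z_{0.15} = 2.241 + 1.036 = 3.278.
(The second rejection-region term Φ(−δ − z_{α/2}) is negligible and dropped.)
δ = d·√n ⇒ d = δ/√n = 3.278/√273 = 0.1984.

d ≈ 0.198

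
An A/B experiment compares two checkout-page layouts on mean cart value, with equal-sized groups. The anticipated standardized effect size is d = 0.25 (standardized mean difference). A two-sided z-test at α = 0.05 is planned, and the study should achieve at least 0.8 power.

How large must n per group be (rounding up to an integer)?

Set Φ(δ − 1.960) = 0.8; then δ − 1.960 = Φ⁻¹(0.8) = 0.842, giving δ = 2.802.
(For δ > 0 the lower-tail rejection region contributes negligibly to power, so the one-term inversion is standard.)
δ = d·√(n/2) ⇒ n = 2(δ/d)² = 2 × (2.802 / 0.25)² = 251.16.
Round up to the next whole unit.

n = 252 per group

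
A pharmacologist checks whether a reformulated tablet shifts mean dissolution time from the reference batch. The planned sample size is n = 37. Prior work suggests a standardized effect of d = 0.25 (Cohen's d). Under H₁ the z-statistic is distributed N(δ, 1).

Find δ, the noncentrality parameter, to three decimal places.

δ ≈ 1.521

δ = d·√n = 0.25 × √37 = 1.5207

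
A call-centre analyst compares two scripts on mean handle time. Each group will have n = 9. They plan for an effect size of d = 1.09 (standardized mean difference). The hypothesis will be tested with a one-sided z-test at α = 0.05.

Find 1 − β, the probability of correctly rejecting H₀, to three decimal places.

Power ≈ 0.748

Noncentrality parameter: δ = d·√(n/2) = 1.09 × √(9/2) = 2.3122
One-sided α = 0.05 → critical value z_{0.05} = 1.645.
Power = Φ(δ − 1.645) = Φ(0.667) = 0.7477.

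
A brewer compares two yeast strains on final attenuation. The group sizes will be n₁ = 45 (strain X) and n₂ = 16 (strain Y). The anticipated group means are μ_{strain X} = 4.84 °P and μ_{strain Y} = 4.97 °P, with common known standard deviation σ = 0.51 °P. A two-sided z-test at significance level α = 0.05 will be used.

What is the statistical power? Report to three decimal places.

Standardized effect: d = |μ_{strain X} − μ_{strain Y}| / σ = |4.84 − 4.97| / 0.51 = 0.2549
Noncentrality parameter: δ = d / √(1/n₁ + 1/n₂) = 0.2549 / √(1/45 + 1/16) = 0.8757
Critical value for a two-sided test at α = 0.05: z_{α/2} = 1.960.
Power = Φ(δ − 1.960) + Φ(−δ − 1.960) = Φ(-1.084) + Φ(-2.836) = 0.1391 + 0.0023 = 0.1414.

Power ≈ 0.141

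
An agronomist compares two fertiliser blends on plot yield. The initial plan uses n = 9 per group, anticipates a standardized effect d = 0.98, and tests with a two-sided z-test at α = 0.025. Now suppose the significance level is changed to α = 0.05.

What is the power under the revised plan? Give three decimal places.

δ = d·√(n/2) = 0.98 × √(9/2) = 2.0789 (unchanged). New critical value: z_{0.025} = 1.960.
Revised power = Φ(δ − 1.960) + Φ(−δ − 1.960) = Φ(0.119) + Φ(-4.039) = 0.5473 + 0.0000 = 0.5474.

Power ≈ 0.547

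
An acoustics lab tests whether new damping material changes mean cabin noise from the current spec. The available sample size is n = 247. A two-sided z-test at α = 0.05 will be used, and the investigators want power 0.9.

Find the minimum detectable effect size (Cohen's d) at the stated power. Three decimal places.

Required noncentrality: δ = z_{0.025} + z_{0.10} = 1.960 + 1.282 = 3.242.
(The second rejection-region term Φ(−δ − z_{α/2}) is negligible and dropped.)
δ = d·√n ⇒ d = δ/√n = 3.242/√247 = 0.2063.

d ≈ 0.206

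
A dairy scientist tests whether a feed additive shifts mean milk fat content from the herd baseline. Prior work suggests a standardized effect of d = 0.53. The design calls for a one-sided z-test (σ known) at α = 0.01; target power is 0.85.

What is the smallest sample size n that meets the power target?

Set Φ(δ − 2.326) = 0.85; then δ − 2.326 = Φ⁻¹(0.85) = 1.036, giving δ = 3.363.
δ = d·√n ⇒ n = (δ/d)² = (3.363 / 0.53)² = 40.26.
Rounding up, n = 41.

n = 41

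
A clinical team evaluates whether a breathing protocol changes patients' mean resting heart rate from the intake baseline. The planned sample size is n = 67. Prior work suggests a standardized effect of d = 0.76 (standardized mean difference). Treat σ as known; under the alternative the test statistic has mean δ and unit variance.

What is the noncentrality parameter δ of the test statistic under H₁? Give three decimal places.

The noncentrality parameter scales effect size by the design's sample-size factor: δ = d·√n = 0.76 × √67 = 6.2209

δ ≈ 6.221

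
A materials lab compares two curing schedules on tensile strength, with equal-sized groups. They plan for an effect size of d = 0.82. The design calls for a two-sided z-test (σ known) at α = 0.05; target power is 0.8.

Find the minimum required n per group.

For power 0.8 need Φ(δ − z_{0.025}) = 0.8, so δ = z_{0.025} + z_{0.20} = 1.960 + 0.842 = 2.802.
(The Φ(−δ − z_{α/2}) term is vanishingly small for δ > 0 and is dropped in the standard sample-size formula.)
δ = d·√(n/2) ⇒ n = 2(δ/d)² = 2 × (2.802 / 0.82)² = 23.35.
Round up to the next whole unit.

n = 24 per group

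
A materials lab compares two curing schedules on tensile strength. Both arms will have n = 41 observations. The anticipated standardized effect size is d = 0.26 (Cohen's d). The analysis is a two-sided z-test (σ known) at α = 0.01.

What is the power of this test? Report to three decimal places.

Noncentrality parameter: δ = d·√(n/2) = 0.26 × √(41/2) = 1.1772
Critical value for a two-sided test at α = 0.01: z_{α/2} = 2.576.
Power = Φ(δ − 2.576) + Φ(−δ − 2.576) = Φ(-1.399) + Φ(-3.753) = 0.0810 + 0.0001 = 0.0810.

Power ≈ 0.081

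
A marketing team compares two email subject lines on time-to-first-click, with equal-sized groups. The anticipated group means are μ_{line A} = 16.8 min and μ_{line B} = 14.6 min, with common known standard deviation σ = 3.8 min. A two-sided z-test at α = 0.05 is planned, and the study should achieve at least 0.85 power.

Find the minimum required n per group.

Standardized effect: d = |μ_{line A} − μ_{line B}| / σ = |16.8 − 14.6| / 3.8 = 0.5789
For power 0.85 need Φ(δ − z_{0.025}) = 0.85, so δ = z_{0.025} + z_{0.15} = 1.960 + 1.036 = 2.996.
(For δ > 0 the lower-tail rejection region contributes negligibly to power, so the one-term inversion is standard.)
δ = d·√(n/2) ⇒ n = 2(δ/d)² = 2 × (2.996 / 0.5789)² = 53.57.
Rounding up, n = 54 per group.

n = 54 per group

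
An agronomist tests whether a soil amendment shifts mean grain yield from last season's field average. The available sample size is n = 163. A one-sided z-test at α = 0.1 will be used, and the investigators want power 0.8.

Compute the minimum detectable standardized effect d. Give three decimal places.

Need Φ(δ − 1.282) = 0.8, so δ = 1.282 + 0.842 = 2.123.
δ = d·√n ⇒ d = δ/√n = 2.123/√163 = 0.1663.

d ≈ 0.166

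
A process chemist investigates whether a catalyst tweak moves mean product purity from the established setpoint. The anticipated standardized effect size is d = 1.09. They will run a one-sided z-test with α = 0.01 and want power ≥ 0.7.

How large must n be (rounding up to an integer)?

n = 7

For power 0.7 need Φ(δ − z_{0.01}) = 0.7, so δ = z_{0.01} + z_{0.30} = 2.326 + 0.524 = 2.851.
δ = d·√n ⇒ n = (δ/d)² = (2.851 / 1.09)² = 6.84.
Round up to the next whole unit.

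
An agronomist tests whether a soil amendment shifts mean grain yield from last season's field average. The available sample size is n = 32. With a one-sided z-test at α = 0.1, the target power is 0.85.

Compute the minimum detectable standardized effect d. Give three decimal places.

Required noncentrality: δ = z_{0.1} + z_{0.15} = 1.282 + 1.036 = 2.318.
δ = d·√n ⇒ d = δ/√n = 2.318/√32 = 0.4098.

d ≈ 0.410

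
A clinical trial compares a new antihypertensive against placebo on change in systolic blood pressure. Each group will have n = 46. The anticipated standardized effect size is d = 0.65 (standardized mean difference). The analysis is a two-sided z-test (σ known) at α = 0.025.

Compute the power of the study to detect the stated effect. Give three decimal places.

Power ≈ 0.809

Noncentrality parameter: δ = d·√(n/2) = 0.65 × √(46/2) = 3.1173
Critical value for a two-sided test at α = 0.025: z_{α/2} = 2.241.
Power = Φ(δ − 2.241) + Φ(−δ − 2.241) = Φ(0.876) + Φ(-5.359) = 0.8095 + 0.0000 = 0.8095.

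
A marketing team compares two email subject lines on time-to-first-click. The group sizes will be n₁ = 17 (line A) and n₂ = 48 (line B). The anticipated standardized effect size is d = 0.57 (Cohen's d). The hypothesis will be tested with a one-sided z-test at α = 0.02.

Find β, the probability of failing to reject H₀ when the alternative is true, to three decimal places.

β ≈ 0.514

Noncentrality parameter: δ = d / √(1/n₁ + 1/n₂) = 0.57 / √(1/17 + 1/48) = 2.0196
One-sided α = 0.02 → critical value z_{0.02} = 2.054.
Power = P(Z > 2.054 − δ) = Φ(-0.034) = 0.4864.
Type II error: β = 1 − power = 1 − 0.4864 = 0.5136.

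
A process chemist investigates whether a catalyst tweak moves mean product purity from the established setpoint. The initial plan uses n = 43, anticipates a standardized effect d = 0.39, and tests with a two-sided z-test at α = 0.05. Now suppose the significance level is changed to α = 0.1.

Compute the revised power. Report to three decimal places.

Power ≈ 0.819

δ = d·√n = 0.39 × √43 = 2.5574 (unchanged). New critical value: z_{0.05} = 1.645.
Revised power = Φ(δ − 1.645) + Φ(−δ − 1.645) = Φ(0.913) + Φ(-4.202) = 0.8193 + 0.0000 = 0.8193.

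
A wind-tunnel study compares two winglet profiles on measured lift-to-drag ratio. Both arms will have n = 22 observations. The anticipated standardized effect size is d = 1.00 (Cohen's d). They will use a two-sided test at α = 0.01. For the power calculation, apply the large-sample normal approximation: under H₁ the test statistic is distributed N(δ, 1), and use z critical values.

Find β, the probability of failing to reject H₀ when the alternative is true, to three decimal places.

β ≈ 0.229

Noncentrality parameter: δ = d·√(n/2) = 1.00 × √(22/2) = 3.3166
Two-sided α = 0.01 → critical value z_{0.005} = 2.576.
Power = Φ(δ − 2.576) + Φ(−δ − 2.576) = Φ(0.741) + Φ(-5.892) = 0.7706 + 0.0000 = 0.7706.
Type II error: β = 1 − power = 1 − 0.7706 = 0.2294.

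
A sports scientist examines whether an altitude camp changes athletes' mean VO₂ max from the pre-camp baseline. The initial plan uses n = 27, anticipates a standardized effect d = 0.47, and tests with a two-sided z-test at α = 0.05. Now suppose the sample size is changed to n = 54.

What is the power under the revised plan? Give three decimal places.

Power ≈ 0.932

With n = 54: δ = d·√n = 0.47 × √54 = 3.4538. Critical value z_{0.025} = 1.960.
Revised power = Φ(δ − 1.960) + Φ(−δ − 1.960) = Φ(1.494) + Φ(-5.414) = 0.9324 + 0.0000 = 0.9324.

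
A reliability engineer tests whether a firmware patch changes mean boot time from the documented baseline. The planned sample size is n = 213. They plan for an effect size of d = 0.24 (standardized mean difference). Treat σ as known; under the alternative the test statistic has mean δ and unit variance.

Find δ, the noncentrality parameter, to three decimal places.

δ ≈ 3.503

The noncentrality parameter scales effect size by the design's sample-size factor: δ = d·√n = 0.24 × √213 = 3.5027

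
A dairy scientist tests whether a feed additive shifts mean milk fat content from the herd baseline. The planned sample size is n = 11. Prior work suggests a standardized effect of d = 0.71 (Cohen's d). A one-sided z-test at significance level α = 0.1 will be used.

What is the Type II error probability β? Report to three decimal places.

Noncentrality parameter: δ = d·√n = 0.71 × √11 = 2.3548
Critical value for a one-sided test at α = 0.1: z_α = 1.282.
Power = Φ(δ − 1.282) = Φ(1.073) = 0.8584.
Type II error: β = 1 − power = 1 − 0.8584 = 0.1416.

β ≈ 0.142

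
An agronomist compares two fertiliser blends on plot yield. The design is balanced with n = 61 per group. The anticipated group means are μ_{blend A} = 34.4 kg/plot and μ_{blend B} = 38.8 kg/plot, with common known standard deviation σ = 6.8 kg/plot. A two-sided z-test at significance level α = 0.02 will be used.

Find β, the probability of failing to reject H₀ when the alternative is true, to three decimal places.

Standardized effect: d = |μ_{blend A} − μ_{blend B}| / σ = |34.4 − 38.8| / 6.8 = 0.6471
Noncentrality parameter: δ = d·√(n/2) = 0.6471 × √(61/2) = 3.5735
Critical value for a two-sided test at α = 0.02: z_{α/2} = 2.326.
Power = Φ(δ − 2.326) + Φ(−δ − 2.326) = Φ(1.247) + Φ(-5.900) = 0.8938 + 0.0000 = 0.8938.
Type II error: β = 1 − power = 1 − 0.8938 = 0.1062.

β ≈ 0.106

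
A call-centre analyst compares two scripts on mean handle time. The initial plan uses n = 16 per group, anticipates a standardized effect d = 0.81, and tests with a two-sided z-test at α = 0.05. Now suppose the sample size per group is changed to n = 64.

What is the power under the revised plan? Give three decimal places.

With n = 64 per group: δ = d·√(n/2) = 0.81 × √(64/2) = 4.5821. Critical value z_{0.025} = 1.960.
Revised power = Φ(δ − 1.960) + Φ(−δ − 1.960) = Φ(2.622) + Φ(-6.542) = 0.9956 + 0.0000 = 0.9956.

Power ≈ 0.996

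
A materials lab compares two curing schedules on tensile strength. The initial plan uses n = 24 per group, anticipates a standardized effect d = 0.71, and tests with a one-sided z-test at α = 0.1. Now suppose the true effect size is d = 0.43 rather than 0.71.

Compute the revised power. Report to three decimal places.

Power ≈ 0.582

With d = 0.43: δ = d·√(n/2) = 0.43 × √(24/2) = 1.4896. Critical value z_{0.1} = 1.282.
Revised power = Φ(δ − 1.282) = Φ(0.208) = 0.5824.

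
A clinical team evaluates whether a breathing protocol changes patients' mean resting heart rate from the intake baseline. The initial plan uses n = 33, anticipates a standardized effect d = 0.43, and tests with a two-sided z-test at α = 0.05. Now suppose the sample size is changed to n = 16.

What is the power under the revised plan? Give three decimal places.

With n = 16: δ = d·√n = 0.43 × √16 = 1.7200. Critical value z_{0.025} = 1.960.
Revised power = Φ(δ − 1.960) + Φ(−δ − 1.960) = Φ(-0.240) + Φ(-3.680) = 0.4052 + 0.0001 = 0.4053.

Power ≈ 0.405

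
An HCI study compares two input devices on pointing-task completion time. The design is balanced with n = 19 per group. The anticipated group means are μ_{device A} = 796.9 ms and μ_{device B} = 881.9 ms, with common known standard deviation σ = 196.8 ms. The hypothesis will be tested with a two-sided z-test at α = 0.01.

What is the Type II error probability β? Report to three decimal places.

β ≈ 0.893

Standardized effect: d = |μ_{device A} − μ_{device B}| / σ = |796.9 − 881.9| / 196.8 = 0.4319
Noncentrality parameter: δ = d·√(n/2) = 0.4319 × √(19/2) = 1.3312
Two-sided α = 0.01 → critical value z_{0.005} = 2.576.
Power = Φ(δ − 2.576) + Φ(−δ − 2.576) = Φ(-1.245) + Φ(-3.907) = 0.1066 + 0.0000 = 0.1067.
Type II error: β = 1 − power = 1 − 0.1067 = 0.8933.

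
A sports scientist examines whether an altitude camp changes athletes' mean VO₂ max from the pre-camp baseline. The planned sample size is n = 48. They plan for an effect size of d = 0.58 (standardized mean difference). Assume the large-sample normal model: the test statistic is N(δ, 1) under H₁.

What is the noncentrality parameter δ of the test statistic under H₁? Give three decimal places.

δ = d·√n = 0.58 × √48 = 4.0184

δ ≈ 4.018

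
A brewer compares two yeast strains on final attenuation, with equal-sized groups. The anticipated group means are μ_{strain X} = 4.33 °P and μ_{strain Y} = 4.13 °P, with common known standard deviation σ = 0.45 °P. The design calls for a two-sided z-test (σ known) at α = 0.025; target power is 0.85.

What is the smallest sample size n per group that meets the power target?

Standardized effect: d = |μ_{strain X} − μ_{strain Y}| / σ = |4.33 − 4.13| / 0.45 = 0.4444
Set Φ(δ − 2.241) = 0.85; then δ − 2.241 = Φ⁻¹(0.85) = 1.036, giving δ = 3.278.
(The Φ(−δ − z_{α/2}) term is vanishingly small for δ > 0 and is dropped in the standard sample-size formula.)
δ = d·√(n/2) ⇒ n = 2(δ/d)² = 2 × (3.278 / 0.4444)² = 108.79.
Rounding up, n = 109 per group.

n = 109 per group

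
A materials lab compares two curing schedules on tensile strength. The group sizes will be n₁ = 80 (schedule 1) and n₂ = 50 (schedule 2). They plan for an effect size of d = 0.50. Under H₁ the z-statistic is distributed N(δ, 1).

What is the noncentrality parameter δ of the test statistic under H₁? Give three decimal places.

The noncentrality parameter scales effect size by the design's sample-size factor: δ = d / √(1/n₁ + 1/n₂) = 0.50 / √(1/80 + 1/50) = 2.7735

δ ≈ 2.774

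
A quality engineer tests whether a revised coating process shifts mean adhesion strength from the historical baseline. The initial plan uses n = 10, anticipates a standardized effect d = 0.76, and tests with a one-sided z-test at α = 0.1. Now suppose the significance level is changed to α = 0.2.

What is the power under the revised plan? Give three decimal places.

Power ≈ 0.941

δ = d·√n = 0.76 × √10 = 2.4033 (unchanged). New critical value: z_{0.2} = 0.842.
Revised power = P(Z > 0.842 − δ) = Φ(1.562) = 0.9408.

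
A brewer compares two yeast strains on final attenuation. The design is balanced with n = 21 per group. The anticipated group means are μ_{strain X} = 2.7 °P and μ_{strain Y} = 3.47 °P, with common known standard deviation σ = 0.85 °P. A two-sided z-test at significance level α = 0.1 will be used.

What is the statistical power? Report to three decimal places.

Standardized effect: d = |μ_{strain X} − μ_{strain Y}| / σ = |2.7 − 3.47| / 0.85 = 0.9059
Noncentrality parameter: δ = d·√(n/2) = 0.9059 × √(21/2) = 2.9354
Critical value for a two-sided test at α = 0.1: z_{α/2} = 1.645.
Power = Φ(δ − 1.645) + Φ(−δ − 1.645) = Φ(1.291) + Φ(-4.580) = 0.9016 + 0.0000 = 0.9016.

Power ≈ 0.902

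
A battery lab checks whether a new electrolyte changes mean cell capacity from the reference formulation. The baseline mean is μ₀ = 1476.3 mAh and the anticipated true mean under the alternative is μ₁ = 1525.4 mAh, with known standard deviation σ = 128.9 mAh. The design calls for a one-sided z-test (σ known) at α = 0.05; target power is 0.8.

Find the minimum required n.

n = 43

Standardized effect: d = |μ₁ − μ₀| / σ = |1525.4 − 1476.3| / 128.9 = 0.3809
For power 0.8 need Φ(δ − z_{0.05}) = 0.8, so δ = z_{0.05} + z_{0.20} = 1.645 + 0.842 = 2.486.
δ = d·√n ⇒ n = (δ/d)² = (2.486 / 0.3809)² = 42.61.
Round up to the next whole unit.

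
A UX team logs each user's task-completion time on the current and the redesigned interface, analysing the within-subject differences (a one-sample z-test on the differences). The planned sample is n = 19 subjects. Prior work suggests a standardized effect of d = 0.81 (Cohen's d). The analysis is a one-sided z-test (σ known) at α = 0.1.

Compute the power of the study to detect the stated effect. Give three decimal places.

Power ≈ 0.988

Noncentrality parameter: δ = d·√n = 0.81 × √19 = 3.5307
Critical value for a one-sided test at α = 0.1: z_α = 1.282.
Power = P(Z > 1.282 − δ) = Φ(2.249) = 0.9877.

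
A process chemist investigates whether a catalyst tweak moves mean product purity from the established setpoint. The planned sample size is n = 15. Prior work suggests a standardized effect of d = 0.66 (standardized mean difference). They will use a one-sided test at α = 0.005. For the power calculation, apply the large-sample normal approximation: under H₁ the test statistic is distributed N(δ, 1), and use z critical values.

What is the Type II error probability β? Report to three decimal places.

Noncentrality parameter: δ = d·√n = 0.66 × √15 = 2.5562
One-sided α = 0.005 → critical value z_{0.005} = 2.576.
Power = Φ(δ − 2.576) = Φ(-0.020) = 0.4922.
Type II error: β = 1 − power = 1 − 0.4922 = 0.5078.

β ≈ 0.508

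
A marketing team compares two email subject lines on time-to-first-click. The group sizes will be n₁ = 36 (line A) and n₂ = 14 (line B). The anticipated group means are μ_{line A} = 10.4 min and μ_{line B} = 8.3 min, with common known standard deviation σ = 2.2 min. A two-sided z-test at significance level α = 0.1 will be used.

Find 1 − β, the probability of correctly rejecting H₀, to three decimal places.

Standardized effect: d = |μ_{line A} − μ_{line B}| / σ = |10.4 − 8.3| / 2.2 = 0.9545
Noncentrality parameter: δ = d / √(1/n₁ + 1/n₂) = 0.9545 / √(1/36 + 1/14) = 3.0306
Two-sided α = 0.1 → critical value z_{0.05} = 1.645.
Power = Φ(δ − 1.645) + Φ(−δ − 1.645) = Φ(1.386) + Φ(-4.675) = 0.9171 + 0.0000 = 0.9171.

Power ≈ 0.917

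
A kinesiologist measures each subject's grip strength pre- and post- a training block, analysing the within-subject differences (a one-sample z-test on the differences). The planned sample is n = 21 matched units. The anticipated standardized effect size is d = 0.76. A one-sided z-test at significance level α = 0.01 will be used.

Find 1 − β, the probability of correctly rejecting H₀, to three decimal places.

Power ≈ 0.876

Noncentrality parameter: λ = d·√n = 0.76 × √21 = 3.4828
Critical value for a one-sided test at α = 0.01: z_α = 2.326.
Power = P(Z > 2.326 − λ) = Φ(1.156) = 0.8762.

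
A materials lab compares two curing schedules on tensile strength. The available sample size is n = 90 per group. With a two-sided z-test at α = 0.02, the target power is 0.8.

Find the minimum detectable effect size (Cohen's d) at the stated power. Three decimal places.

Need Φ(δ − 2.326) = 0.8, so δ = 2.326 + 0.842 = 3.168.
(Lower-tail contribution to power is negligible for δ > 0.)
δ = d·√(n/2) ⇒ d = δ/√(n/2) = 3.168/√(90/2) = 0.4723.

d ≈ 0.472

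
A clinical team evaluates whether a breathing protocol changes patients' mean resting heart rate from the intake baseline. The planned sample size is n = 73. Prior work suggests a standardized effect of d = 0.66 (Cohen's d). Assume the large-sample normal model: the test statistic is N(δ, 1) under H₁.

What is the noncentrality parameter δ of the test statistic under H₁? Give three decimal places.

The noncentrality parameter scales effect size by the design's sample-size factor: δ = d·√n = 0.66 × √73 = 5.6390

δ ≈ 5.639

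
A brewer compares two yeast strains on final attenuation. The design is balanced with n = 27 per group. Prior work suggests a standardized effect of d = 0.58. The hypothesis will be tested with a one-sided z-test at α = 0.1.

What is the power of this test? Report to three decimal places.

Power ≈ 0.802

Noncentrality parameter: λ = d·√(n/2) = 0.58 × √(27/2) = 2.1311
Critical value for a one-sided test at α = 0.1: z_α = 1.282.
Power = Φ(λ − 1.282) = Φ(0.850) = 0.8022.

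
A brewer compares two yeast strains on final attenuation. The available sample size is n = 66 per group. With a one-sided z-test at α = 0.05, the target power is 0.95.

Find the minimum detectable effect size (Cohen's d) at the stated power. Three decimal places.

Required noncentrality: δ = z_{0.05} + z_{0.05} = 1.645 + 1.645 = 3.290.
δ = d·√(n/2) ⇒ d = δ/√(n/2) = 3.290/√(66/2) = 0.5727.

d ≈ 0.573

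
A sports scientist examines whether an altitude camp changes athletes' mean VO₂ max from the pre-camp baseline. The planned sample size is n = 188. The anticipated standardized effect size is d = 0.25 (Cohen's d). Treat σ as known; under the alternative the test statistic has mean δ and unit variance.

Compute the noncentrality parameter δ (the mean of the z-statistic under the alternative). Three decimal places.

δ ≈ 3.428

The noncentrality parameter scales effect size by the design's sample-size factor: δ = d·√n = 0.25 × √188 = 3.4278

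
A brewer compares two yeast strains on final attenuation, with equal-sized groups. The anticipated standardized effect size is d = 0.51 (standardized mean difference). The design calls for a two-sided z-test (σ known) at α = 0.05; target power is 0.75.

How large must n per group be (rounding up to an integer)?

Set Φ(δ − 1.960) = 0.75; then δ − 1.960 = Φ⁻¹(0.75) = 0.674, giving δ = 2.634.
(For δ > 0 the lower-tail rejection region contributes negligibly to power, so the one-term inversion is standard.)
δ = d·√(n/2) ⇒ n = 2(δ/d)² = 2 × (2.634 / 0.51)² = 53.37.
Round up to the next whole unit.

n = 54 per group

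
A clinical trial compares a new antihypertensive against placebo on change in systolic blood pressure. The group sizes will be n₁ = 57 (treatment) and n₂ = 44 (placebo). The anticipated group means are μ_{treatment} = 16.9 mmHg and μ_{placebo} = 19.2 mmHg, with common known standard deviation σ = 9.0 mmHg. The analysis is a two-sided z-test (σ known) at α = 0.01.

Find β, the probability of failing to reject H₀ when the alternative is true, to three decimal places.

β ≈ 0.904

Standardized effect: d = |μ_{treatment} − μ_{placebo}| / σ = |16.9 − 19.2| / 9.0 = 0.2556
Noncentrality parameter: δ = d / √(1/n₁ + 1/n₂) = 0.2556 / √(1/57 + 1/44) = 1.2735
Critical value for a two-sided test at α = 0.01: z_{α/2} = 2.576.
Power = Φ(δ − 2.576) + Φ(−δ − 2.576) = Φ(-1.302) + Φ(-3.849) = 0.0964 + 0.0001 = 0.0965.
Type II error: β = 1 − power = 1 − 0.0965 = 0.9035.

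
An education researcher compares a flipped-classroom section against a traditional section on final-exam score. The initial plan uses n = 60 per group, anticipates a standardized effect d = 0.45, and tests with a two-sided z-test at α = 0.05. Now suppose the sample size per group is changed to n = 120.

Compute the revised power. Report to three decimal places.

With n = 120 per group: δ = d·√(n/2) = 0.45 × √(120/2) = 3.4857. Critical value z_{0.025} = 1.960.
Revised power = Φ(δ − 1.960) + Φ(−δ − 1.960) = Φ(1.526) + Φ(-5.446) = 0.9365 + 0.0000 = 0.9365.

Power ≈ 0.936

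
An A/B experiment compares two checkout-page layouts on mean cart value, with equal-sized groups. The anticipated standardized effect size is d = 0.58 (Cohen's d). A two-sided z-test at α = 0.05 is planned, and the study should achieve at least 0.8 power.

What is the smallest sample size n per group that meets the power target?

Set Φ(δ − 1.960) = 0.8; then δ − 1.960 = Φ⁻¹(0.8) = 0.842, giving δ = 2.802.
(For δ > 0 the lower-tail rejection region contributes negligibly to power, so the one-term inversion is standard.)
δ = d·√(n/2) ⇒ n = 2(δ/d)² = 2 × (2.802 / 0.58)² = 46.66.
Round up to the next whole unit.

n = 47 per group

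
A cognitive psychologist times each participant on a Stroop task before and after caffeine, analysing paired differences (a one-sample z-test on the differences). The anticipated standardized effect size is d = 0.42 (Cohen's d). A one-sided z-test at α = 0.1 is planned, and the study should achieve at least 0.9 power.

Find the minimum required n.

n = 38

For power 0.9 need Φ(δ − z_{0.1}) = 0.9, so δ = z_{0.1} + z_{0.10} = 1.282 + 1.282 = 2.563.
δ = d·√n ⇒ n = (δ/d)² = (2.563 / 0.42)² = 37.24.
Rounding up, n = 38.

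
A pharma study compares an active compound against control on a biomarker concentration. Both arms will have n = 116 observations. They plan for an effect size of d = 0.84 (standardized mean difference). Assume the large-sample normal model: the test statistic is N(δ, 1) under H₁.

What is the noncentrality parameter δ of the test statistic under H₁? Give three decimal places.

The noncentrality parameter scales effect size by the design's sample-size factor: δ = d·√(n/2) = 0.84 × √(116/2) = 6.3972

δ ≈ 6.397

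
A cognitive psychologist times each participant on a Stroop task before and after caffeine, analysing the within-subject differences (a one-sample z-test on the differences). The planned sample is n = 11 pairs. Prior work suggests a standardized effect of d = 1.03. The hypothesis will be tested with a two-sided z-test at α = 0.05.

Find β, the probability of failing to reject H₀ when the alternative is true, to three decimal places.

Noncentrality parameter: δ = d·√n = 1.03 × √11 = 3.4161
Critical value for a two-sided test at α = 0.05: z_{α/2} = 1.960.
Power = Φ(δ − 1.960) + Φ(−δ − 1.960) = Φ(1.456) + Φ(-5.376) = 0.9273 + 0.0000 = 0.9273.
Type II error: β = 1 − power = 1 − 0.9273 = 0.0727.

β ≈ 0.073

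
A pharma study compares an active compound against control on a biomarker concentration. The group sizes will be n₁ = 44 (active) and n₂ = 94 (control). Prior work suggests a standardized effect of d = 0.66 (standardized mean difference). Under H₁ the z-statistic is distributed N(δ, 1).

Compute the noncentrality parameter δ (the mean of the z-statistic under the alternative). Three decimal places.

δ ≈ 3.613

The noncentrality parameter scales effect size by the design's sample-size factor: δ = d / √(1/n₁ + 1/n₂) = 0.66 / √(1/44 + 1/94) = 3.6132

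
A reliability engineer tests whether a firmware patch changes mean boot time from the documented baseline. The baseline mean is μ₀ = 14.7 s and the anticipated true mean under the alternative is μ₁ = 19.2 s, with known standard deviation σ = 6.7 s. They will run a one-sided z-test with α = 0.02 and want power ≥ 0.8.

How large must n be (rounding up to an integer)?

Standardized effect: d = |μ₁ − μ₀| / σ = |19.2 − 14.7| / 6.7 = 0.6716
For power 0.8 need Φ(δ − z_{0.02}) = 0.8, so δ = z_{0.02} + z_{0.20} = 2.054 + 0.842 = 2.895.
δ = d·√n ⇒ n = (δ/d)² = (2.895 / 0.6716)² = 18.58.
Rounding up, n = 19.

n = 19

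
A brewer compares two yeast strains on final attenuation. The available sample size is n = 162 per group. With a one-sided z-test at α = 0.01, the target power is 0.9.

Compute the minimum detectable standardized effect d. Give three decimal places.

d ≈ 0.401

Need Φ(δ − 2.326) = 0.9, so δ = 2.326 + 1.282 = 3.608.
δ = d·√(n/2) ⇒ d = δ/√(n/2) = 3.608/√(162/2) = 0.4009.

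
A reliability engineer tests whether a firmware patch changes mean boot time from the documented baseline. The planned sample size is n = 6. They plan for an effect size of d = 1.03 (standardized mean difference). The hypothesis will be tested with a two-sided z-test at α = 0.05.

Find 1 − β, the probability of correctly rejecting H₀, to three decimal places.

Noncentrality parameter: λ = d·√n = 1.03 × √6 = 2.5230
Two-sided α = 0.05 → critical value z_{0.025} = 1.960.
Power = Φ(λ − 1.960) + Φ(−λ − 1.960) = Φ(0.563) + Φ(-4.483) = 0.7133 + 0.0000 = 0.7133.

Power ≈ 0.713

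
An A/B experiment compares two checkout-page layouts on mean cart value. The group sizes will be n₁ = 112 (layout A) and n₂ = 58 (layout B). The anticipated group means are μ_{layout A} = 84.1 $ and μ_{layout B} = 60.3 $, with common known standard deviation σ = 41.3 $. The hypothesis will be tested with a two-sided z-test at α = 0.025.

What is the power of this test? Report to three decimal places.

Power ≈ 0.907

Standardized effect: d = |μ_{layout A} − μ_{layout B}| / σ = |84.1 − 60.3| / 41.3 = 0.5763
Noncentrality parameter: δ = d / √(1/n₁ + 1/n₂) = 0.5763 / √(1/112 + 1/58) = 3.5623
Two-sided α = 0.025 → critical value z_{0.0125} = 2.241.
Power = Φ(δ − 2.241) + Φ(−δ − 2.241) = Φ(1.321) + Φ(-5.804) = 0.9067 + 0.0000 = 0.9067.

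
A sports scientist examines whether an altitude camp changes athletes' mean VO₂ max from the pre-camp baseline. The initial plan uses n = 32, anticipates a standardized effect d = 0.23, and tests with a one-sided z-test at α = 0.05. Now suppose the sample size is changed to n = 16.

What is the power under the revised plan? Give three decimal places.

Power ≈ 0.234

With n = 16: δ = d·√n = 0.23 × √16 = 0.9200. Critical value z_{0.05} = 1.645.
Revised power = Φ(δ − 1.645) = Φ(-0.725) = 0.2343.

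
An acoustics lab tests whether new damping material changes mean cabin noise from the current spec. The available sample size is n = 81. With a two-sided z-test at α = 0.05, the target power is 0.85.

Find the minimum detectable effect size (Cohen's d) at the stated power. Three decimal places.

d ≈ 0.333

Required noncentrality: δ = z_{0.025} + z_{0.15} = 1.960 + 1.036 = 2.996.
(The second rejection-region term Φ(−δ − z_{α/2}) is negligible and dropped.)
δ = d·√n ⇒ d = δ/√n = 2.996/√81 = 0.3329.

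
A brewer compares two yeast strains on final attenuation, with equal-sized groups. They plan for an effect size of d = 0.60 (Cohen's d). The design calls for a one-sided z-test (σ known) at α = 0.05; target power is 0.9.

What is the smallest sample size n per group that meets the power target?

n = 48 per group

For power 0.9 need Φ(δ − z_{0.05}) = 0.9, so δ = z_{0.05} + z_{0.10} = 1.645 + 1.282 = 2.926.
δ = d·√(n/2) ⇒ n = 2(δ/d)² = 2 × (2.926 / 0.60)² = 47.58.
Round up to the next whole unit.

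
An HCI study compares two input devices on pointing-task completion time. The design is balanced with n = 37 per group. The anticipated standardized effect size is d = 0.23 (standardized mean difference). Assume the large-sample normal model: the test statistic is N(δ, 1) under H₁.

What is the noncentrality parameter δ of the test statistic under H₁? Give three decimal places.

The noncentrality parameter scales effect size by the design's sample-size factor: δ = d·√(n/2) = 0.23 × √(37/2) = 0.9893

δ ≈ 0.989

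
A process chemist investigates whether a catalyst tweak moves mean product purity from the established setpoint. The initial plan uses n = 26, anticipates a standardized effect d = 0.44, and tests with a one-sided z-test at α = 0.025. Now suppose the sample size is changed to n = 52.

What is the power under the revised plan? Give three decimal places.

With n = 52: δ = d·√n = 0.44 × √52 = 3.1729. Critical value z_{0.025} = 1.960.
Revised power = P(Z > 1.960 − δ) = Φ(1.213) = 0.8874.

Power ≈ 0.887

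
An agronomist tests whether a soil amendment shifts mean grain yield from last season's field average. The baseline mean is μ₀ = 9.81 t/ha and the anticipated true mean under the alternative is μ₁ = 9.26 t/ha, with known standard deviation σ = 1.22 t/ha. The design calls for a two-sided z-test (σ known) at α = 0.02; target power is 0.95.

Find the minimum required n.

Standardized effect: d = |μ₁ − μ₀| / σ = |9.26 − 9.81| / 1.22 = 0.4508
Set Φ(δ − 2.326) = 0.95; then δ − 2.326 = Φ⁻¹(0.95) = 1.645, giving δ = 3.971.
(For δ > 0 the lower-tail rejection region contributes negligibly to power, so the one-term inversion is standard.)
δ = d·√n ⇒ n = (δ/d)² = (3.971 / 0.4508)² = 77.60.
Rounding up, n = 78.

n = 78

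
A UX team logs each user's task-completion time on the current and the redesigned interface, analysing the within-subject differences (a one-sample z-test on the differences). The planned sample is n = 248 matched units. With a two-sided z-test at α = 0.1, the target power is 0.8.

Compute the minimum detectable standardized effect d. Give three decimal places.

Required noncentrality: δ = z_{0.05} + z_{0.20} = 1.645 + 0.842 = 2.486.
(The second rejection-region term Φ(−δ − z_{α/2}) is negligible and dropped.)
δ = d·√n ⇒ d = δ/√n = 2.486/√248 = 0.1579.

d ≈ 0.158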